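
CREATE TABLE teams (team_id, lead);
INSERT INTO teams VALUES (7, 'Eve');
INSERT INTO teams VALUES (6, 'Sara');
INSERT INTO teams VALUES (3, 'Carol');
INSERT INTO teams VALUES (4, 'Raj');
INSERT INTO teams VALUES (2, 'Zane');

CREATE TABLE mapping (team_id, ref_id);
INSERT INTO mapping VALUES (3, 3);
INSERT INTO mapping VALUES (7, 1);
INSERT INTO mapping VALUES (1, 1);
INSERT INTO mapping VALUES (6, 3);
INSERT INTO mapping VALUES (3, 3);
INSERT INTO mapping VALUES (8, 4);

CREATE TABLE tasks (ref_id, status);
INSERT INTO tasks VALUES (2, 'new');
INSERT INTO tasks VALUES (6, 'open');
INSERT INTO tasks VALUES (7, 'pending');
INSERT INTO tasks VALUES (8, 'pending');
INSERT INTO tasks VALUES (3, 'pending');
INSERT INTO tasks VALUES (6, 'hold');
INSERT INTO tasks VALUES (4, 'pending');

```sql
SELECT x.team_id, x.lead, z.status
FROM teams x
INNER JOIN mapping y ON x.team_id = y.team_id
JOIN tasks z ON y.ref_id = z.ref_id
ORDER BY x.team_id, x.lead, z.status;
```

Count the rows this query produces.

3

Evaluate left to right. First `teams x INNER JOIN mapping y` on team_id: 4 row(s).
Then INNER JOIN `tasks z` on ref_id: keep only rows whose y.ref_id appears in z.
Result: 3 row(s).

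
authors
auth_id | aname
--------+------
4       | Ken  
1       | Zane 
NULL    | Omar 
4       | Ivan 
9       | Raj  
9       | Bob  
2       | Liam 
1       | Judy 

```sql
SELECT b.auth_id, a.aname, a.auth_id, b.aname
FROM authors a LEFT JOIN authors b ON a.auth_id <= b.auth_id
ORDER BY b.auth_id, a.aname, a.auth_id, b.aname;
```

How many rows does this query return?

LEFT JOIN keeps every row from `authors a`; unmatched rows get NULL for `authors b`'s columns.
Matching on a.auth_id <= b.auth_id. A NULL in a compared column never satisfies the condition.
- auth_id=4: 4 matching b row(s), so 4 row(s) emitted.
- auth_id=1: 7 matching b row(s), so 7 row(s) emitted.
- auth_id=NULL: no b row matches, row kept with b columns NULL.
- auth_id=4: 4 matching b row(s), so 4 row(s) emitted.
- auth_id=9: 2 matching b row(s), so 2 row(s) emitted.
- auth_id=9: 2 matching b row(s), so 2 row(s) emitted.
- auth_id=2: 5 matching b row(s), so 5 row(s) emitted.
- auth_id=1: 7 matching b row(s), so 7 row(s) emitted.
Total: 31 matched + 1 padded = 32 rows.

32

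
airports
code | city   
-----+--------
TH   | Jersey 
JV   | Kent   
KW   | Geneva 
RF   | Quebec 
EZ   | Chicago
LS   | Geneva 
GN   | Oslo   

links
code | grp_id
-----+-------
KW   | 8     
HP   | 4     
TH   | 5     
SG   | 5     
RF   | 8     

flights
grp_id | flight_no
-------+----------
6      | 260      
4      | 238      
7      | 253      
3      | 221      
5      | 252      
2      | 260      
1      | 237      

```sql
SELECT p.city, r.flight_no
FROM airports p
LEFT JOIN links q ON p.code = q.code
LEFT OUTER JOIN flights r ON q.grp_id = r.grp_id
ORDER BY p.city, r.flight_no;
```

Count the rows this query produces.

7

Step 1 — p LEFT JOIN q on code → 7 row(s).
Then LEFT JOIN `flights r` on grp_id: each of those 7 rows is kept; rows whose q.grp_id has no match in r get NULL for r's columns.
Result: 7 row(s).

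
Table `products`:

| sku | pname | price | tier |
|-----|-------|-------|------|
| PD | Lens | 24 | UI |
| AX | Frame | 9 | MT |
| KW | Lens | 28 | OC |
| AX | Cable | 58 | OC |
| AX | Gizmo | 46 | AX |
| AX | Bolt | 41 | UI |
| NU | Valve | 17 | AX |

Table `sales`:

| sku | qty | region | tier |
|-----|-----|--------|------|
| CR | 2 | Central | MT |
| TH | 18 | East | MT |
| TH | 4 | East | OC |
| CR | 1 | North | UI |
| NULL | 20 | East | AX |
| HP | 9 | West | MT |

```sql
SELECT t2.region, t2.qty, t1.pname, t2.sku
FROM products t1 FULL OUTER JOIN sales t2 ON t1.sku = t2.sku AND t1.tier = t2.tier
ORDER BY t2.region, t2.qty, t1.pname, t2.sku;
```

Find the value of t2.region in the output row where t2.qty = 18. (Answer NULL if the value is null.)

East

FULL OUTER JOIN keeps every row from both sides; unmatched rows get NULL for the other side's columns.
Matching on t1.sku = t2.sku AND t1.tier = t2.tier. A NULL in a compared column never satisfies the condition.
- sku=PD, tier=UI: no t2 row matches, row kept with t2 columns NULL.
- sku=AX, tier=MT: no t2 row matches, row kept with t2 columns NULL.
- sku=KW, tier=OC: no t2 row matches, row kept with t2 columns NULL.
- sku=AX, tier=OC: no t2 row matches, row kept with t2 columns NULL.
- sku=AX, tier=AX: no t2 row matches, row kept with t2 columns NULL.
- sku=AX, tier=UI: no t2 row matches, row kept with t2 columns NULL.
- sku=NU, tier=AX: no t2 row matches, row kept with t2 columns NULL.
- 6 row(s) from t2 found no t1 partner → padded with NULL.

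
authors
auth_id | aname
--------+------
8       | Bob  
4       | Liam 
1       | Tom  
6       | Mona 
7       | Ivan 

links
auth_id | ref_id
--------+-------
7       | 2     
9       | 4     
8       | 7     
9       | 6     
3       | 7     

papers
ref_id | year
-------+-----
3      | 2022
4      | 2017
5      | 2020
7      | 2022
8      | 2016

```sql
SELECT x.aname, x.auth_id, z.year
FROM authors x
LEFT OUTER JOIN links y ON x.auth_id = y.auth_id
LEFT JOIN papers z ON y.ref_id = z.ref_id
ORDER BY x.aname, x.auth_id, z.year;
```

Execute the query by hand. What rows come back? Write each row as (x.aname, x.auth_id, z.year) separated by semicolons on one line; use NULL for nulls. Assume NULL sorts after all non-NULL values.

(Bob, 8, 2022); (Ivan, 7, NULL); (Liam, 4, NULL); (Mona, 6, NULL); (Tom, 1, NULL)

Step 1 — x LEFT JOIN y on auth_id → 5 row(s).
Then LEFT JOIN `papers z` on ref_id: each of those 5 rows is kept; rows whose y.ref_id has no match in z get NULL for z's columns.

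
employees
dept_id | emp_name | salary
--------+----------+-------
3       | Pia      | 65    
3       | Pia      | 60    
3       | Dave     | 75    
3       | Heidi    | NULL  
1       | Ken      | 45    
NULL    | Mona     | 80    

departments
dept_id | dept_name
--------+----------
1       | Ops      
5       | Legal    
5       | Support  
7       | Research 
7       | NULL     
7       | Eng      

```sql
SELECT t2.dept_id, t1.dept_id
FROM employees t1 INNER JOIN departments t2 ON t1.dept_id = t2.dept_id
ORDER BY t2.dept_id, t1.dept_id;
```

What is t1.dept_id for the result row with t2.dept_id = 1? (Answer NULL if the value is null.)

1

INNER JOIN keeps only pairs where the ON condition holds.
Matching on t1.dept_id = t2.dept_id. A NULL in a compared column never satisfies the condition.
Matched pairs: 1.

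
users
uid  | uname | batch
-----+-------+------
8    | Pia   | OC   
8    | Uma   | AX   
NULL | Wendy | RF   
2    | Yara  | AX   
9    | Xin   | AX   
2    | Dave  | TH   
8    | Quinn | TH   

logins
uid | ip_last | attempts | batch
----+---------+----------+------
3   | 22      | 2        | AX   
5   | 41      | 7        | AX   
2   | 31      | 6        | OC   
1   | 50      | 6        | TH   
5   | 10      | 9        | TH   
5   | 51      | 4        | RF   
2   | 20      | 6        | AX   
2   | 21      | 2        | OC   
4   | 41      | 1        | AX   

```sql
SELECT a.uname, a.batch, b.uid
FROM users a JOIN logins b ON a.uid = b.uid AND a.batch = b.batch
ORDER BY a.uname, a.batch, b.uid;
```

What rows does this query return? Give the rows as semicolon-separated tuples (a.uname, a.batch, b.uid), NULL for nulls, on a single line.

INNER JOIN keeps only pairs where the ON condition holds.
Matching on a.uid = b.uid AND a.batch = b.batch. A NULL in a compared column never satisfies the condition.
- a row (uid=8, batch=OC): no match → dropped.
- a row (uid=8, batch=AX): no match → dropped.
- a row (uid=NULL, batch=RF): no match → dropped.
- a row (uid=2, batch=AX): matches 1 b row(s) → 1 output row(s).
- a row (uid=9, batch=AX): no match → dropped.
- a row (uid=2, batch=TH): no match → dropped.
- a row (uid=8, batch=TH): no match → dropped.
After projecting and ordering:
a.uname | a.batch | b.uid
Yara | AX | 2

(Yara, AX, 2)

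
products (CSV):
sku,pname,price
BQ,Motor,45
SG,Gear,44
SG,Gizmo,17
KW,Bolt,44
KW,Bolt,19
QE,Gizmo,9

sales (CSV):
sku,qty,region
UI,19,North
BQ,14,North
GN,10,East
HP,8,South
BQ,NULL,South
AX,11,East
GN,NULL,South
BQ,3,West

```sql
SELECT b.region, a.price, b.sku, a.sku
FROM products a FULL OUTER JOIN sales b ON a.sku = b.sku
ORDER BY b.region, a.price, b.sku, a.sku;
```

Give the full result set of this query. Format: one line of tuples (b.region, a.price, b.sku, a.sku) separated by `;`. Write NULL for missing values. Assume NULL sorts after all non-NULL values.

(East, NULL, AX, NULL); (East, NULL, GN, NULL); (North, 45, BQ, BQ); (North, NULL, UI, NULL); (South, 45, BQ, BQ); (South, NULL, GN, NULL); (South, NULL, HP, NULL); (West, 45, BQ, BQ); (NULL, 9, NULL, QE); (NULL, 17, NULL, SG); (NULL, 19, NULL, KW); (NULL, 44, NULL, KW); (NULL, 44, NULL, SG)

FULL OUTER JOIN keeps every row from both sides; unmatched rows get NULL for the other side's columns.
Matching on a.sku = b.sku.
- a row (sku=BQ): matches 3 b row(s) → 3 output row(s).
- a row (sku=SG): no match → kept, b columns NULL.
- a row (sku=SG): no match → kept, b columns NULL.
- a row (sku=KW): no match → kept, b columns NULL.
- a row (sku=KW): no match → kept, b columns NULL.
- a row (sku=QE): no match → kept, b columns NULL.
- plus 5 unmatched b row(s), each kept with NULL a columns.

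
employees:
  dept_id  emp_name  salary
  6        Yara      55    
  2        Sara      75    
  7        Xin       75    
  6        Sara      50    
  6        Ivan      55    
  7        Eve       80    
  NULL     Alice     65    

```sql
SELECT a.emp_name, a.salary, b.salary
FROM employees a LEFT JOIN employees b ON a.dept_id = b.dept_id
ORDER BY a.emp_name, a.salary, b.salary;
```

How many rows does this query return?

15

LEFT JOIN keeps every row from `employees a`; unmatched rows get NULL for `employees b`'s columns.
Matching on a.dept_id = b.dept_id. A NULL in a compared column never satisfies the condition.
Matched pairs: 14; unmatched a rows kept: 1.
Total: 14 matched + 1 padded = 15 rows.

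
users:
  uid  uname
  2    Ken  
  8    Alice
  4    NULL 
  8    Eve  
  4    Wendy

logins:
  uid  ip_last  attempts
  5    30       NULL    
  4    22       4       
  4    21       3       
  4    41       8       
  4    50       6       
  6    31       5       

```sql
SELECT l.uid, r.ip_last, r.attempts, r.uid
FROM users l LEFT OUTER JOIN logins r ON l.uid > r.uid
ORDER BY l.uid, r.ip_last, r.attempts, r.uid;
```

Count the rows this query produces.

15

LEFT JOIN keeps every row from `users`; unmatched rows get NULL for `logins`'s columns.
Matching on l.uid > r.uid.
Matched pairs: 12; unmatched l rows kept: 3.
Total: 12 matched + 3 padded = 15 rows.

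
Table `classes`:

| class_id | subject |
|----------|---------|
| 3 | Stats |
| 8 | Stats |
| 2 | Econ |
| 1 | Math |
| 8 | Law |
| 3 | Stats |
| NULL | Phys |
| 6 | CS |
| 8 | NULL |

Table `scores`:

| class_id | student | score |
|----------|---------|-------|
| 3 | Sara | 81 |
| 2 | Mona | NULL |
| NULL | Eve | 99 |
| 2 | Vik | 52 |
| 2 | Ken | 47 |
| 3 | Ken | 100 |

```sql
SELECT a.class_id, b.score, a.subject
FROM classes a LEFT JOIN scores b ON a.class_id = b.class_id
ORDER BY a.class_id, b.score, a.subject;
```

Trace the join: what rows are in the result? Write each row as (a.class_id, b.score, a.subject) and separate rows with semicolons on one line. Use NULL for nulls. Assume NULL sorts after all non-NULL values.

LEFT JOIN keeps every row from `classes`; unmatched rows get NULL for `scores`'s columns.
Matching on a.class_id = b.class_id. A NULL in a compared column never satisfies the condition.
- a (class_id=3) pairs with 2 row(s) of b.
- a (class_id=8) has no partner → padded with NULL.
- a (class_id=2) pairs with 3 row(s) of b.
- a (class_id=1) has no partner → padded with NULL.
- a (class_id=8) has no partner → padded with NULL.
- a (class_id=3) pairs with 2 row(s) of b.
- a (class_id=NULL) has no partner → padded with NULL.
- a (class_id=6) has no partner → padded with NULL.
- a (class_id=8) has no partner → padded with NULL.

(1, NULL, Math); (2, 47, Econ); (2, 52, Econ); (2, NULL, Econ); (3, 81, Stats); (3, 81, Stats); (3, 100, Stats); (3, 100, Stats); (6, NULL, CS); (8, NULL, Law); (8, NULL, Stats); (8, NULL, NULL); (NULL, NULL, Phys)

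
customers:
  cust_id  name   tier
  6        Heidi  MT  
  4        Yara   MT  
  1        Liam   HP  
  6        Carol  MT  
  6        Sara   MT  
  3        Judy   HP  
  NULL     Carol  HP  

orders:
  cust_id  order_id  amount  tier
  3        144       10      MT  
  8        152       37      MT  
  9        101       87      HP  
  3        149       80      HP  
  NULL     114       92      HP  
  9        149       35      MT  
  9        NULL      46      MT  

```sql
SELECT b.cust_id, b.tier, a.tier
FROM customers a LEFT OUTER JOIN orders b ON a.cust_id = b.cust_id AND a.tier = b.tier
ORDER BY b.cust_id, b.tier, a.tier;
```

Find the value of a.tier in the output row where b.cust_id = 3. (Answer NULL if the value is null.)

HP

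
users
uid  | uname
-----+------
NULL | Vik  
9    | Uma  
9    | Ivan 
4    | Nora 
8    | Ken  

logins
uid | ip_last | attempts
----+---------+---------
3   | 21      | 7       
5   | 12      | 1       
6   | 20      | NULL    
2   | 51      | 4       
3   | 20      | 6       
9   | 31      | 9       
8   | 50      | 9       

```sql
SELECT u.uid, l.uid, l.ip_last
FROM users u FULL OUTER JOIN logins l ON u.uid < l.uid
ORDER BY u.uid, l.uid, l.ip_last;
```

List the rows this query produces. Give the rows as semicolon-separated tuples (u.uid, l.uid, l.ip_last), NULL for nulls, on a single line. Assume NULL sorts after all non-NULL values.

(4, 5, 12); (4, 6, 20); (4, 8, 50); (4, 9, 31); (8, 9, 31); (9, NULL, NULL); (9, NULL, NULL); (NULL, 2, 51); (NULL, 3, 20); (NULL, 3, 21); (NULL, NULL, NULL)

FULL OUTER JOIN keeps every row from both sides; unmatched rows get NULL for the other side's columns.
Matching on u.uid < l.uid. A NULL in a compared column never satisfies the condition.
- u[0] uid=NULL → no match; kept with NULLs on the l side.
- u[1] uid=9 → no match; kept with NULLs on the l side.
- u[2] uid=9 → no match; kept with NULLs on the l side.
- u[3] uid=4 → 4 match(es) in l → 4 row(s).
- u[4] uid=8 → 1 match(es) in l → 1 row(s).
- 3 row(s) from l found no u partner → padded with NULL.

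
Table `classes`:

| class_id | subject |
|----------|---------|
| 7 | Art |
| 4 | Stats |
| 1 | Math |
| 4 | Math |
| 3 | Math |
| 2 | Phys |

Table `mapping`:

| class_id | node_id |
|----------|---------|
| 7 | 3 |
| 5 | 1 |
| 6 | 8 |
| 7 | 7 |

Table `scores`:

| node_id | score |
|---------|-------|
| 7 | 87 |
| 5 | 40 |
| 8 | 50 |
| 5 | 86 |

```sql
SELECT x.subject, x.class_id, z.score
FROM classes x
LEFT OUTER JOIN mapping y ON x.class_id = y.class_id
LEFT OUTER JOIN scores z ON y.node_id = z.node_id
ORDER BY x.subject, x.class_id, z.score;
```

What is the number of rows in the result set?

Joins associate left-to-right: classes LEFT JOIN mapping on class_id gives 7 intermediate row(s).
Then LEFT JOIN `scores z` on node_id: each of those 7 rows is kept; rows whose y.node_id has no match in z get NULL for z's columns.
Result: 7 row(s).

7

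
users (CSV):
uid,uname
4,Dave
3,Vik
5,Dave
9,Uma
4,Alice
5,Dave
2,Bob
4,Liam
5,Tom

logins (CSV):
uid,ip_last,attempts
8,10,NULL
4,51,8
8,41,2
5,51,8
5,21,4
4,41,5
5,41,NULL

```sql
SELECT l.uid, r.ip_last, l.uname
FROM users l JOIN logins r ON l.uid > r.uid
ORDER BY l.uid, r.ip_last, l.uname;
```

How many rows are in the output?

13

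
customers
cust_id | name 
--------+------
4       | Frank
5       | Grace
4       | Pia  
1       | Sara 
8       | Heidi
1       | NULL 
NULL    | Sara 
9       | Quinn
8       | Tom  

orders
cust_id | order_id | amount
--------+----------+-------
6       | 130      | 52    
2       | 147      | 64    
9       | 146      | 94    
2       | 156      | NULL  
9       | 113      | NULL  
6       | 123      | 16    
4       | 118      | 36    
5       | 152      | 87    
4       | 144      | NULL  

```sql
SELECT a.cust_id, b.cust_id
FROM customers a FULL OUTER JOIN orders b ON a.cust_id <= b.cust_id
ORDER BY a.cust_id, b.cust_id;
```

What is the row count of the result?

FULL OUTER JOIN keeps every row from both sides; unmatched rows get NULL for the other side's columns.
Matching on a.cust_id <= b.cust_id. A NULL in a compared column never satisfies the condition.
- a row (cust_id=4): matches 7 b row(s) → 7 output row(s).
- a row (cust_id=5): matches 5 b row(s) → 5 output row(s).
- a row (cust_id=4): matches 7 b row(s) → 7 output row(s).
- a row (cust_id=1): matches 9 b row(s) → 9 output row(s).
- a row (cust_id=8): matches 2 b row(s) → 2 output row(s).
- a row (cust_id=1): matches 9 b row(s) → 9 output row(s).
- a row (cust_id=NULL): no match → kept, b columns NULL.
- a row (cust_id=9): matches 2 b row(s) → 2 output row(s).
- a row (cust_id=8): matches 2 b row(s) → 2 output row(s).
Total: 43 matched + 1 padded = 44 rows.

44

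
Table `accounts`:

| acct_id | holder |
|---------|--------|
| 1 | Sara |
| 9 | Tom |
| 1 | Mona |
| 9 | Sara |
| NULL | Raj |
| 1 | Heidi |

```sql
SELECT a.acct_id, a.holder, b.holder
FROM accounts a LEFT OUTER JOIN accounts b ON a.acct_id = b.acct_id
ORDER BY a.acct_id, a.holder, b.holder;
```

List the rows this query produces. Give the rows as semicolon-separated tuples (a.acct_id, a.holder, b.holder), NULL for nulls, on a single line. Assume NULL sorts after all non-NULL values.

(1, Heidi, Heidi); (1, Heidi, Mona); (1, Heidi, Sara); (1, Mona, Heidi); (1, Mona, Mona); (1, Mona, Sara); (1, Sara, Heidi); (1, Sara, Mona); (1, Sara, Sara); (9, Sara, Sara); (9, Sara, Tom); (9, Tom, Sara); (9, Tom, Tom); (NULL, Raj, NULL)

LEFT JOIN keeps every row from `accounts a`; unmatched rows get NULL for `accounts b`'s columns.
Matching on a.acct_id = b.acct_id. A NULL in a compared column never satisfies the condition.
- a[0] acct_id=1 → 3 match(es) in b → 3 row(s).
- a[1] acct_id=9 → 2 match(es) in b → 2 row(s).
- a[2] acct_id=1 → 3 match(es) in b → 3 row(s).
- a[3] acct_id=9 → 2 match(es) in b → 2 row(s).
- a[4] acct_id=NULL → no match; kept with NULLs on the b side.
- a[5] acct_id=1 → 3 match(es) in b → 3 row(s).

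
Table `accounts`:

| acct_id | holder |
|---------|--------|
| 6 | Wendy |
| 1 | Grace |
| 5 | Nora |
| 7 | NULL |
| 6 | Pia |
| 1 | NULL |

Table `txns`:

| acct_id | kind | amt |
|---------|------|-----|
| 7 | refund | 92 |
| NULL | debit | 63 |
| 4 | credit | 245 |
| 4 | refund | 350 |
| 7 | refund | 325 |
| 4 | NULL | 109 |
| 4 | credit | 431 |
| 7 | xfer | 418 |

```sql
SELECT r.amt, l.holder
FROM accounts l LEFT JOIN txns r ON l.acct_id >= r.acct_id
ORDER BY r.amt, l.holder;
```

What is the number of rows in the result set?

LEFT JOIN keeps every row from `accounts`; unmatched rows get NULL for `txns`'s columns.
Matching on l.acct_id >= r.acct_id. A NULL in a compared column never satisfies the condition.
Matched pairs: 19; unmatched l rows kept: 2.
Total: 19 matched + 2 padded = 21 rows.

21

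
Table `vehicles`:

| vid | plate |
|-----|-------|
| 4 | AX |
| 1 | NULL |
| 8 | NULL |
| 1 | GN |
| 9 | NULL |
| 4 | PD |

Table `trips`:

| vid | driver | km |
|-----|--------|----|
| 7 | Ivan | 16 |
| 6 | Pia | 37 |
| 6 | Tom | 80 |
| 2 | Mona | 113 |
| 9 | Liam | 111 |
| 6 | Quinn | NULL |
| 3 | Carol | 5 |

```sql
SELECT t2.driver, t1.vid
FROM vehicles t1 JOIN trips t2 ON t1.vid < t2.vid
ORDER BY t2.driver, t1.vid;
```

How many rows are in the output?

25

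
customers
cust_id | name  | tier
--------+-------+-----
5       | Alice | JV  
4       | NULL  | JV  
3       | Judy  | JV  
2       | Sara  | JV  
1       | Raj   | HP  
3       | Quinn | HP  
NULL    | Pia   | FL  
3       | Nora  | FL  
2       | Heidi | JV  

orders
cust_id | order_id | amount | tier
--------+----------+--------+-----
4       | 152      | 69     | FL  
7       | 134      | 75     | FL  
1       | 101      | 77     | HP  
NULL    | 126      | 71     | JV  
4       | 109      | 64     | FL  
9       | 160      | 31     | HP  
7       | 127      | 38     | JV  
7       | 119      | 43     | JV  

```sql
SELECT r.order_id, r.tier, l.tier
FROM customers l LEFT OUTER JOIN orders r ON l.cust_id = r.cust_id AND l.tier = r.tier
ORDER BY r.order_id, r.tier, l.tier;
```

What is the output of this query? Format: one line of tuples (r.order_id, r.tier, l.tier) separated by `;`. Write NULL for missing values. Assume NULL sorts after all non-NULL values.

LEFT JOIN keeps every row from `customers`; unmatched rows get NULL for `orders`'s columns.
Matching on l.cust_id = r.cust_id AND l.tier = r.tier. A NULL in a compared column never satisfies the condition.
Matched pairs: 1; unmatched l rows kept: 8.

(101, HP, HP); (NULL, NULL, FL); (NULL, NULL, FL); (NULL, NULL, HP); (NULL, NULL, JV); (NULL, NULL, JV); (NULL, NULL, JV); (NULL, NULL, JV); (NULL, NULL, JV)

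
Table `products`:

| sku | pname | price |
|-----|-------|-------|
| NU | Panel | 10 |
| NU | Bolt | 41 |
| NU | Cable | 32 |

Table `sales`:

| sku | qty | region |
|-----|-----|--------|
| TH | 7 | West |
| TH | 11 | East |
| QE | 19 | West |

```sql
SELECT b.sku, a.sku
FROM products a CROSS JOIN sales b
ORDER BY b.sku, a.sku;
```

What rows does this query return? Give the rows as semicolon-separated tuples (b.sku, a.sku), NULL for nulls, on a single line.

(QE, NU); (QE, NU); (QE, NU); (TH, NU); (TH, NU); (TH, NU); (TH, NU); (TH, NU); (TH, NU)

CROSS JOIN pairs every row of `products` with every row of `sales`: 3 × 3 = 9 rows.
After projecting and ordering:
b.sku | a.sku
QE | NU
QE | NU
QE | NU
TH | NU
TH | NU
TH | NU
TH | NU
TH | NU
TH | NU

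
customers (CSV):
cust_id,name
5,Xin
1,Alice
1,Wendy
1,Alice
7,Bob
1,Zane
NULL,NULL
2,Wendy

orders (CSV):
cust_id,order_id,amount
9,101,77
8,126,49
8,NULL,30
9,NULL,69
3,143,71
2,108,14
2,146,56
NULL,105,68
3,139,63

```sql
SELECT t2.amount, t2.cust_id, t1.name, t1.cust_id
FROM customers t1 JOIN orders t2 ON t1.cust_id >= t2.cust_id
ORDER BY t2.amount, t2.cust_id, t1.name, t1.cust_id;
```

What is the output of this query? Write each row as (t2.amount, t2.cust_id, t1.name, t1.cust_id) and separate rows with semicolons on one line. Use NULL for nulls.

(14, 2, Bob, 7); (14, 2, Wendy, 2); (14, 2, Xin, 5); (56, 2, Bob, 7); (56, 2, Wendy, 2); (56, 2, Xin, 5); (63, 3, Bob, 7); (63, 3, Xin, 5); (71, 3, Bob, 7); (71, 3, Xin, 5)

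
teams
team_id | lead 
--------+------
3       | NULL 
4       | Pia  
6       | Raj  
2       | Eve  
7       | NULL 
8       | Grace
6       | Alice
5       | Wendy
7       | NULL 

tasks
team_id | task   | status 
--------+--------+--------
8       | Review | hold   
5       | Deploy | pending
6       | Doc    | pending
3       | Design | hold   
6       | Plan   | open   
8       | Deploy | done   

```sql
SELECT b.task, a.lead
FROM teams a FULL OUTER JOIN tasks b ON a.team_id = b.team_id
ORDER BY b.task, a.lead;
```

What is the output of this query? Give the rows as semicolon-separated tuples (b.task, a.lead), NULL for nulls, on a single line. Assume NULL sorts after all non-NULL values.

FULL OUTER JOIN keeps every row from both sides; unmatched rows get NULL for the other side's columns.
Matching on a.team_id = b.team_id.
- a (team_id=3) pairs with 1 row(s) of b.
- a (team_id=4) has no partner → padded with NULL.
- a (team_id=6) pairs with 2 row(s) of b.
- a (team_id=2) has no partner → padded with NULL.
- a (team_id=7) has no partner → padded with NULL.
- a (team_id=8) pairs with 2 row(s) of b.
- a (team_id=6) pairs with 2 row(s) of b.
- a (team_id=5) pairs with 1 row(s) of b.
- a (team_id=7) has no partner → padded with NULL.

(Deploy, Grace); (Deploy, Wendy); (Design, NULL); (Doc, Alice); (Doc, Raj); (Plan, Alice); (Plan, Raj); (Review, Grace); (NULL, Eve); (NULL, Pia); (NULL, NULL); (NULL, NULL)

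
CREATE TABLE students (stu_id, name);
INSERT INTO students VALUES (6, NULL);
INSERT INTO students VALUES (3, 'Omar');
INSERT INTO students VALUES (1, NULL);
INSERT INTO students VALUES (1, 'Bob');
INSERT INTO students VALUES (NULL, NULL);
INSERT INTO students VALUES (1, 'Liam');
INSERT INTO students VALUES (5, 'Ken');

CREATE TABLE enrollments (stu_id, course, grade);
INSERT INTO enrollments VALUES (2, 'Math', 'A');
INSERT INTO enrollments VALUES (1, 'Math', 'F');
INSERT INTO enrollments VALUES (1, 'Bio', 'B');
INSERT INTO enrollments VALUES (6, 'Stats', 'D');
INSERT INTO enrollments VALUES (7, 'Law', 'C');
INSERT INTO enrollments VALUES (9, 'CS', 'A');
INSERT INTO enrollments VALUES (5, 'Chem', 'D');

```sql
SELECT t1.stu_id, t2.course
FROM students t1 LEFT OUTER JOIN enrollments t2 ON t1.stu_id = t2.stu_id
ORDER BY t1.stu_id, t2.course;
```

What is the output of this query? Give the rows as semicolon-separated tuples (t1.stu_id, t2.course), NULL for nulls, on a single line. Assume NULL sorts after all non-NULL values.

(1, Bio); (1, Bio); (1, Bio); (1, Math); (1, Math); (1, Math); (3, NULL); (5, Chem); (6, Stats); (NULL, NULL)

LEFT JOIN keeps every row from `students`; unmatched rows get NULL for `enrollments`'s columns.
Matching on t1.stu_id = t2.stu_id. A NULL in a compared column never satisfies the condition.
- stu_id=6: 1 matching t2 row(s), so 1 row(s) emitted.
- stu_id=3: no t2 row matches, row kept with t2 columns NULL.
- stu_id=1: 2 matching t2 row(s), so 2 row(s) emitted.
- stu_id=1: 2 matching t2 row(s), so 2 row(s) emitted.
- stu_id=NULL: no t2 row matches, row kept with t2 columns NULL.
- stu_id=1: 2 matching t2 row(s), so 2 row(s) emitted.
- stu_id=5: 1 matching t2 row(s), so 1 row(s) emitted.
After projecting and ordering:
t1.stu_id | t2.course
1 | Bio
1 | Bio
1 | Bio
1 | Math
1 | Math
1 | Math
3 | NULL
5 | Chem
6 | Stats
NULL | NULL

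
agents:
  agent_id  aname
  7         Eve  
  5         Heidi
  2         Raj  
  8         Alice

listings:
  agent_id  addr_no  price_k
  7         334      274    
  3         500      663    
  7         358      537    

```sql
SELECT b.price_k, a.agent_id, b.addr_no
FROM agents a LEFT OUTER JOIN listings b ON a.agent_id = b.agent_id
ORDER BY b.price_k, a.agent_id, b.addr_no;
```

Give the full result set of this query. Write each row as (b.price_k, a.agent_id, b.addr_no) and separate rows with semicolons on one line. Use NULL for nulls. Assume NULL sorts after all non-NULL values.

(274, 7, 334); (537, 7, 358); (NULL, 2, NULL); (NULL, 5, NULL); (NULL, 8, NULL)

LEFT JOIN keeps every row from `agents`; unmatched rows get NULL for `listings`'s columns.
Matching on a.agent_id = b.agent_id.
Matched pairs: 2; unmatched a rows kept: 3.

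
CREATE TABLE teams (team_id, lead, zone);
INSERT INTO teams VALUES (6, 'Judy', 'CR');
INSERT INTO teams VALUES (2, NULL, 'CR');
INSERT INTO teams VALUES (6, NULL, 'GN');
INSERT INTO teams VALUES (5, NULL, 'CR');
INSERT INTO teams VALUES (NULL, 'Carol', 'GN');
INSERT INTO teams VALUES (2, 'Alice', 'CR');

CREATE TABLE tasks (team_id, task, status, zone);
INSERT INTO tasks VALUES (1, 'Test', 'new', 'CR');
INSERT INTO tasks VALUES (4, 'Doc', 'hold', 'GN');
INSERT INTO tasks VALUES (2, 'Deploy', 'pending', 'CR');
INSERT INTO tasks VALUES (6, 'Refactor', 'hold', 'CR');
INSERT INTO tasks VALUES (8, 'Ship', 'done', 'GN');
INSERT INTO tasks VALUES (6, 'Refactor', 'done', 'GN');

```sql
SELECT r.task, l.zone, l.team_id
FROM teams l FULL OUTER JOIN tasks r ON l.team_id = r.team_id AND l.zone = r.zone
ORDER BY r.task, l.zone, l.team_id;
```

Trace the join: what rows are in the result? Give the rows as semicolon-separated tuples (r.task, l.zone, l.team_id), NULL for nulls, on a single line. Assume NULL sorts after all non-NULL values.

(Deploy, CR, 2); (Deploy, CR, 2); (Doc, NULL, NULL); (Refactor, CR, 6); (Refactor, GN, 6); (Ship, NULL, NULL); (Test, NULL, NULL); (NULL, CR, 5); (NULL, GN, NULL)

FULL OUTER JOIN keeps every row from both sides; unmatched rows get NULL for the other side's columns.
Matching on l.team_id = r.team_id AND l.zone = r.zone. A NULL in a compared column never satisfies the condition.
- l[0] team_id=6, zone=CR → 1 match(es) in r → 1 row(s).
- l[1] team_id=2, zone=CR → 1 match(es) in r → 1 row(s).
- l[2] team_id=6, zone=GN → 1 match(es) in r → 1 row(s).
- l[3] team_id=5, zone=CR → no match; kept with NULLs on the r side.
- l[4] team_id=NULL, zone=GN → no match; kept with NULLs on the r side.
- l[5] team_id=2, zone=CR → 1 match(es) in r → 1 row(s).
- 3 r row(s) had no l match → kept, l columns NULL.
After projecting and ordering:
r.task | l.zone | l.team_id
Deploy | CR | 2
Deploy | CR | 2
Doc | NULL | NULL
Refactor | CR | 6
Refactor | GN | 6
Ship | NULL | NULL
Test | NULL | NULL
NULL | CR | 5
NULL | GN | NULL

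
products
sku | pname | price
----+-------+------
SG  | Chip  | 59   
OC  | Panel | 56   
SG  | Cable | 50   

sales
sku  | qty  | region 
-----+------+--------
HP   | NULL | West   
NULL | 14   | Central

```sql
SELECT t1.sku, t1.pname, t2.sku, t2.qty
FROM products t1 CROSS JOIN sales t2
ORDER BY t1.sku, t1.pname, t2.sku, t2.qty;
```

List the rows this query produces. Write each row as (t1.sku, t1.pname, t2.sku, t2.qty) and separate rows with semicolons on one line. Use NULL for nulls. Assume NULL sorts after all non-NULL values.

(OC, Panel, HP, NULL); (OC, Panel, NULL, 14); (SG, Cable, HP, NULL); (SG, Cable, NULL, 14); (SG, Chip, HP, NULL); (SG, Chip, NULL, 14)

CROSS JOIN pairs every row of `products` with every row of `sales`: 3 × 2 = 6 rows.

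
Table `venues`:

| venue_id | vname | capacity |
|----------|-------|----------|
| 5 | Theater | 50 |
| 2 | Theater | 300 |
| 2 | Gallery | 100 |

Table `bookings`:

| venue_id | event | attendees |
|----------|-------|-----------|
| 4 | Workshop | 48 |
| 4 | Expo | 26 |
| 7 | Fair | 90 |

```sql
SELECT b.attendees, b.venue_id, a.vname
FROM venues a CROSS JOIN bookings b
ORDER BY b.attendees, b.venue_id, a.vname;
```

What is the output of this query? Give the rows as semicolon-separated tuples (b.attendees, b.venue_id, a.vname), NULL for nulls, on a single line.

CROSS JOIN pairs every row of `venues` with every row of `bookings`: 3 × 3 = 9 rows.
After projecting and ordering:
b.attendees | b.venue_id | a.vname
26 | 4 | Gallery
26 | 4 | Theater
26 | 4 | Theater
48 | 4 | Gallery
48 | 4 | Theater
48 | 4 | Theater
90 | 7 | Gallery
90 | 7 | Theater
90 | 7 | Theater

(26, 4, Gallery); (26, 4, Theater); (26, 4, Theater); (48, 4, Gallery); (48, 4, Theater); (48, 4, Theater); (90, 7, Gallery); (90, 7, Theater); (90, 7, Theater)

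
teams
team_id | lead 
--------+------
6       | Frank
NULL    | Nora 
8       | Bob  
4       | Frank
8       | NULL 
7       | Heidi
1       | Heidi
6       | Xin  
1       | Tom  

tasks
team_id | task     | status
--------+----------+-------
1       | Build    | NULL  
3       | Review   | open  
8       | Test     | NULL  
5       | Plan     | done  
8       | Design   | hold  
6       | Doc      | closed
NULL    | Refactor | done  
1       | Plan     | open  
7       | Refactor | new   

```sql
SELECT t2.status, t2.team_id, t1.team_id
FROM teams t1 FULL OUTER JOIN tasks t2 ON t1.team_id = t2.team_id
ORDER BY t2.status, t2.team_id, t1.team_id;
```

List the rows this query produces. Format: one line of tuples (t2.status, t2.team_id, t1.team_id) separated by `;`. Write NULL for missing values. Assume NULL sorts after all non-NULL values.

FULL OUTER JOIN keeps every row from both sides; unmatched rows get NULL for the other side's columns.
Matching on t1.team_id = t2.team_id. A NULL in a compared column never satisfies the condition.
- t1 (team_id=6) pairs with 1 row(s) of t2.
- t1 (team_id=NULL) has no partner → padded with NULL.
- t1 (team_id=8) pairs with 2 row(s) of t2.
- t1 (team_id=4) has no partner → padded with NULL.
- t1 (team_id=8) pairs with 2 row(s) of t2.
- t1 (team_id=7) pairs with 1 row(s) of t2.
- t1 (team_id=1) pairs with 2 row(s) of t2.
- t1 (team_id=6) pairs with 1 row(s) of t2.
- t1 (team_id=1) pairs with 2 row(s) of t2.
- 3 t2 row(s) had no t1 match → kept, t1 columns NULL.

(closed, 6, 6); (closed, 6, 6); (done, 5, NULL); (done, NULL, NULL); (hold, 8, 8); (hold, 8, 8); (new, 7, 7); (open, 1, 1); (open, 1, 1); (open, 3, NULL); (NULL, 1, 1); (NULL, 1, 1); (NULL, 8, 8); (NULL, 8, 8); (NULL, NULL, 4); (NULL, NULL, NULL)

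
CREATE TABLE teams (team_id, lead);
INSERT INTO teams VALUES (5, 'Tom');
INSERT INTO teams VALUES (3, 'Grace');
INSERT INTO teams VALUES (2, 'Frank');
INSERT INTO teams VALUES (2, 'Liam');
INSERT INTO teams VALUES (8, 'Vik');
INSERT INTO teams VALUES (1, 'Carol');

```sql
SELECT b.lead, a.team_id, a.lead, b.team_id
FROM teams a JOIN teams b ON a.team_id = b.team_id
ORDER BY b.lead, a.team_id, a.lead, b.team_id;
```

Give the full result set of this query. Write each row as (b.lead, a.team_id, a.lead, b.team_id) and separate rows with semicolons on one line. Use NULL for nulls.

INNER JOIN keeps only pairs where the ON condition holds.
Matching on a.team_id = b.team_id.
- a (team_id=5) pairs with 1 row(s) of b.
- a (team_id=3) pairs with 1 row(s) of b.
- a (team_id=2) pairs with 2 row(s) of b.
- a (team_id=2) pairs with 2 row(s) of b.
- a (team_id=8) pairs with 1 row(s) of b.
- a (team_id=1) pairs with 1 row(s) of b.
After projecting and ordering:
b.lead | a.team_id | a.lead | b.team_id
Carol | 1 | Carol | 1
Frank | 2 | Frank | 2
Frank | 2 | Liam | 2
Grace | 3 | Grace | 3
Liam | 2 | Frank | 2
Liam | 2 | Liam | 2
Tom | 5 | Tom | 5
Vik | 8 | Vik | 8

(Carol, 1, Carol, 1); (Frank, 2, Frank, 2); (Frank, 2, Liam, 2); (Grace, 3, Grace, 3); (Liam, 2, Frank, 2); (Liam, 2, Liam, 2); (Tom, 5, Tom, 5); (Vik, 8, Vik, 8)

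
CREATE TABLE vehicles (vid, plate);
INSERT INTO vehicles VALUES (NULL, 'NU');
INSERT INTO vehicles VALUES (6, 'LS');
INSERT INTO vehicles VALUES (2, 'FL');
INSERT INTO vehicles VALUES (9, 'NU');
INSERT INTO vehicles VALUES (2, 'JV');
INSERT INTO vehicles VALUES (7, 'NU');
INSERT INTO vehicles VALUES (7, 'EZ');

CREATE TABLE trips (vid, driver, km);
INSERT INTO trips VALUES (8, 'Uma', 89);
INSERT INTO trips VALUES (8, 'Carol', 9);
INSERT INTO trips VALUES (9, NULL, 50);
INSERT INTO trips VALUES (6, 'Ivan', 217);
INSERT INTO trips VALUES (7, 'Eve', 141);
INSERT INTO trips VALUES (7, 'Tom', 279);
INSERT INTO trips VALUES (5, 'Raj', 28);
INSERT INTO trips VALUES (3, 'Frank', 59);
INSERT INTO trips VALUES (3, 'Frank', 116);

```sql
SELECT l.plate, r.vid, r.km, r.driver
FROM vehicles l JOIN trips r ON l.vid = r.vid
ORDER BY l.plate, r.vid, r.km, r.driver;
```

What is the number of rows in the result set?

INNER JOIN keeps only pairs where the ON condition holds.
Matching on l.vid = r.vid. A NULL in a compared column never satisfies the condition.
- l[0] vid=NULL → no match; dropped.
- l[1] vid=6 → 1 match(es) in r → 1 row(s).
- l[2] vid=2 → no match; dropped.
- l[3] vid=9 → 1 match(es) in r → 1 row(s).
- l[4] vid=2 → no match; dropped.
- l[5] vid=7 → 2 match(es) in r → 2 row(s).
- l[6] vid=7 → 2 match(es) in r → 2 row(s).
Total: 6 rows.

6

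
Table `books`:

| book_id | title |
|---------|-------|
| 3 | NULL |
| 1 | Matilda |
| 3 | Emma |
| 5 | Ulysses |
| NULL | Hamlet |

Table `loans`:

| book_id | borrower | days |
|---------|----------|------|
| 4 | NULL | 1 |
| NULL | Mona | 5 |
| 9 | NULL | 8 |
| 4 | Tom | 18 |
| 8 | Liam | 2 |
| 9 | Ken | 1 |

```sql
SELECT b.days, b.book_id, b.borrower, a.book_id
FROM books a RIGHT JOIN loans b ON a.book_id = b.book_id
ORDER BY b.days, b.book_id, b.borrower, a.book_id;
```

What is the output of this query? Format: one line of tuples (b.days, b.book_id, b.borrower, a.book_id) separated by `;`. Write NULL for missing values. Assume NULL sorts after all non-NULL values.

(1, 4, NULL, NULL); (1, 9, Ken, NULL); (2, 8, Liam, NULL); (5, NULL, Mona, NULL); (8, 9, NULL, NULL); (18, 4, Tom, NULL)

RIGHT JOIN keeps every row from `loans`; unmatched rows get NULL for `books`'s columns.
Matching on a.book_id = b.book_id. A NULL in a compared column never satisfies the condition.
Matched pairs: 0; unmatched b rows kept: 6.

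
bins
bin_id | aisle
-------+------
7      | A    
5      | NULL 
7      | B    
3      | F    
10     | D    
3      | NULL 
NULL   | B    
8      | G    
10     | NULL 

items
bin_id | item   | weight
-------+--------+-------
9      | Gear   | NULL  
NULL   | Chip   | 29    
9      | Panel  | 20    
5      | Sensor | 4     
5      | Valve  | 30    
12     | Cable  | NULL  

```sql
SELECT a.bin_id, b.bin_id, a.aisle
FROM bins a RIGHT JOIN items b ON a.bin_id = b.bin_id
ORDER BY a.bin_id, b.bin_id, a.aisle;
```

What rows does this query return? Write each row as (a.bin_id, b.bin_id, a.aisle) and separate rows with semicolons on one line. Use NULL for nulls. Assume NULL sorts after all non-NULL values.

RIGHT JOIN keeps every row from `items`; unmatched rows get NULL for `bins`'s columns.
Matching on a.bin_id = b.bin_id. A NULL in a compared column never satisfies the condition.
Matched pairs: 2; unmatched b rows kept: 4.

(5, 5, NULL); (5, 5, NULL); (NULL, 9, NULL); (NULL, 9, NULL); (NULL, 12, NULL); (NULL, NULL, NULL)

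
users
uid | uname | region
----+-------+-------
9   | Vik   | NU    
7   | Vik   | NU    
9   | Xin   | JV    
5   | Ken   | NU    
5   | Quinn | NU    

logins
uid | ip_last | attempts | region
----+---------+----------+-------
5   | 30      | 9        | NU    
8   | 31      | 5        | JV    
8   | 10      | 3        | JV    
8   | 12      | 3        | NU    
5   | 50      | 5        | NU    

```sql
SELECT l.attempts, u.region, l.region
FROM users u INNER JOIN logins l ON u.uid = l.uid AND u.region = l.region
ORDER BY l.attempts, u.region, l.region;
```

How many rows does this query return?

4

INNER JOIN keeps only pairs where the ON condition holds.
Matching on u.uid = l.uid AND u.region = l.region.
Matched pairs: 4.
Total: 4 rows.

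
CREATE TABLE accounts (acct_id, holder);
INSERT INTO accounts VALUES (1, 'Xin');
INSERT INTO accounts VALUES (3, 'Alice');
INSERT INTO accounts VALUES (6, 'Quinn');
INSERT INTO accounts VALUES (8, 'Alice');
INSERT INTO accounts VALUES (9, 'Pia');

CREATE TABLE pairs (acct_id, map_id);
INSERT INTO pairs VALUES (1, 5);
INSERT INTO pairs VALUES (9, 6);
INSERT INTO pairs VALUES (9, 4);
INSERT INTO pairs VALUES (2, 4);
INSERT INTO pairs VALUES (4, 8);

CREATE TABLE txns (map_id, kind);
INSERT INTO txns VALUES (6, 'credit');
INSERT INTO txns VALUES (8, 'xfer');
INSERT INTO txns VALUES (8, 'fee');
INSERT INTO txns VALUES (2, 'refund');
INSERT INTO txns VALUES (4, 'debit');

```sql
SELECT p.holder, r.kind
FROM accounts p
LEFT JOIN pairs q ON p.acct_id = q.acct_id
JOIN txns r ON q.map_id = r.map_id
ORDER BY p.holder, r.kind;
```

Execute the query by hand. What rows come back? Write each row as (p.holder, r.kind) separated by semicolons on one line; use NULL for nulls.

Evaluate left to right. First `accounts p LEFT JOIN pairs q` on acct_id: 6 row(s).
Then INNER JOIN `txns r` on map_id: keep only rows whose q.map_id appears in r.

(Pia, credit); (Pia, debit)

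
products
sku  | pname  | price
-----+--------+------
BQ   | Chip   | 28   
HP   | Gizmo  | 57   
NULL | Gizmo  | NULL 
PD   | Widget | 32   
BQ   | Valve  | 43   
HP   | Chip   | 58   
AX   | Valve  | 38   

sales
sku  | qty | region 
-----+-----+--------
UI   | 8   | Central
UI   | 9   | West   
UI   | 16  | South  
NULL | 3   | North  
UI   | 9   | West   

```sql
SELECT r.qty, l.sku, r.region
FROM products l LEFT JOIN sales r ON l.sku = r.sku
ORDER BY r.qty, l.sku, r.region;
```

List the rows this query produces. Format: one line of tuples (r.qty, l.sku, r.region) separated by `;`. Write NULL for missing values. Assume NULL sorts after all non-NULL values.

LEFT JOIN keeps every row from `products`; unmatched rows get NULL for `sales`'s columns.
Matching on l.sku = r.sku. A NULL in a compared column never satisfies the condition.
- l (sku=BQ) has no partner → padded with NULL.
- l (sku=HP) has no partner → padded with NULL.
- l (sku=NULL) has no partner → padded with NULL.
- l (sku=PD) has no partner → padded with NULL.
- l (sku=BQ) has no partner → padded with NULL.
- l (sku=HP) has no partner → padded with NULL.
- l (sku=AX) has no partner → padded with NULL.
After projecting and ordering:
r.qty | l.sku | r.region
NULL | AX | NULL
NULL | BQ | NULL
NULL | BQ | NULL
NULL | HP | NULL
NULL | HP | NULL
NULL | PD | NULL
NULL | NULL | NULL

(NULL, AX, NULL); (NULL, BQ, NULL); (NULL, BQ, NULL); (NULL, HP, NULL); (NULL, HP, NULL); (NULL, PD, NULL); (NULL, NULL, NULL)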